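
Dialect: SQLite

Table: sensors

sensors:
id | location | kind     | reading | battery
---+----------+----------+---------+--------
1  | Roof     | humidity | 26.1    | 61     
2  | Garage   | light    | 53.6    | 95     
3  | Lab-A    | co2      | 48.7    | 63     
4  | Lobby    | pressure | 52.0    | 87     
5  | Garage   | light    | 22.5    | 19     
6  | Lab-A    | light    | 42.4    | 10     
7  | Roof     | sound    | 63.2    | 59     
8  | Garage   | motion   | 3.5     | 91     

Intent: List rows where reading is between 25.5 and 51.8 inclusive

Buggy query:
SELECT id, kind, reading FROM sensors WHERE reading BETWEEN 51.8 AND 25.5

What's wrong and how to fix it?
Bug: The bounds are reversed; BETWEEN a AND b requires a <= b to match anything

Fix: Write BETWEEN 25.5 AND 51.8

Corrected query:
SELECT id, kind, reading FROM sensors WHERE reading BETWEEN 25.5 AND 51.8

Result:
id | kind     | reading
---+----------+--------
1  | humidity | 26.1   
3  | co2      | 48.7   
6  | light    | 42.4   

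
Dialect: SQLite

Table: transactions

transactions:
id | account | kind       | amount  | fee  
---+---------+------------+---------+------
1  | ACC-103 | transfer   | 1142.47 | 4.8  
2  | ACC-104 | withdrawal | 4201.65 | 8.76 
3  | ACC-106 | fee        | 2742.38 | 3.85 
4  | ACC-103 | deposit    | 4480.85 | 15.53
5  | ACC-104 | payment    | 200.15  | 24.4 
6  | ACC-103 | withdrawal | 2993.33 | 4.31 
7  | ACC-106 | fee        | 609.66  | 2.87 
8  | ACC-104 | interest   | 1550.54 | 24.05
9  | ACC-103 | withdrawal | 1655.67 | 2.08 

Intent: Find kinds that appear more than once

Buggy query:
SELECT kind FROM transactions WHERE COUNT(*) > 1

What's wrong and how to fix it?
Bug: WHERE can't reference COUNT(*); aggregates are computed after WHERE

Fix: GROUP BY kind, then filter groups with HAVING COUNT(*) > 1

Corrected query:
SELECT kind FROM transactions GROUP BY kind HAVING COUNT(*) > 1

Result:
kind      
----------
fee       
withdrawal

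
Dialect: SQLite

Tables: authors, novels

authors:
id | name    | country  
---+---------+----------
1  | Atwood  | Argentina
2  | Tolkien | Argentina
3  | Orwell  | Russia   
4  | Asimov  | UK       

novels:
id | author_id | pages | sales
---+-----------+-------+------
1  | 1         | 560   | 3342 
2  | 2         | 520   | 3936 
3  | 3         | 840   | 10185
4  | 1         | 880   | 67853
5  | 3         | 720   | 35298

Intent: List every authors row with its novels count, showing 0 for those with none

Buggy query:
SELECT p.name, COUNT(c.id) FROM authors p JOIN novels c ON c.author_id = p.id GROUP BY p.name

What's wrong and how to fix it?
Bug: An inner join excludes parents with zero children

Fix: Use LEFT JOIN so parents without children still appear (COUNT(c.id) gives 0)

Corrected query:
SELECT p.name, COUNT(c.id) FROM authors p LEFT JOIN novels c ON c.author_id = p.id GROUP BY p.name

Result:
name    | COUNT(c.id)
--------+------------
Asimov  | 0          
Atwood  | 2          
Orwell  | 2          
Tolkien | 1          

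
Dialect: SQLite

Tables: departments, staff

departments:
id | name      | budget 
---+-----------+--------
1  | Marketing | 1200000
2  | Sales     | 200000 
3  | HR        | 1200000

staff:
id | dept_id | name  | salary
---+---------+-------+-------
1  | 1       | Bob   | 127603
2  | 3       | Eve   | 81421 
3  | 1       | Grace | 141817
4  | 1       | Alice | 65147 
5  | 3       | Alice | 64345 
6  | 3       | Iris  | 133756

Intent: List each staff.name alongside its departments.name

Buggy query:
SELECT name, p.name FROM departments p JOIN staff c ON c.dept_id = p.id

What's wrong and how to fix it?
Bug: 'name' exists in both joined tables, so the database can't tell which one is meant

Fix: Qualify the column with its table alias (c.name)

Corrected query:
SELECT c.name, p.name FROM departments p JOIN staff c ON c.dept_id = p.id

Result:
name  | name     
------+----------
Bob   | Marketing
Eve   | HR       
Grace | Marketing
Alice | Marketing
Alice | HR       
Iris  | HR       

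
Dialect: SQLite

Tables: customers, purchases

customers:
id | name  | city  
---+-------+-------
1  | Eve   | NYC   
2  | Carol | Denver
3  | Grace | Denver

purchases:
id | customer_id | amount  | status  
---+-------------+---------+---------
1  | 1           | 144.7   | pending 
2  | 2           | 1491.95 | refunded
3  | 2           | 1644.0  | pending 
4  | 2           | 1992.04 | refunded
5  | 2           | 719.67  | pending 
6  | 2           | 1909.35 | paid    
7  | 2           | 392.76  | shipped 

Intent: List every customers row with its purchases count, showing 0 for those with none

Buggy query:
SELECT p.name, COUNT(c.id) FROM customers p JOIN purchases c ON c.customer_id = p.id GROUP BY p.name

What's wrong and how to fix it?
Bug: An inner join excludes parents with zero children

Fix: Use LEFT JOIN so parents without children still appear (COUNT(c.id) gives 0)

Corrected query:
SELECT p.name, COUNT(c.id) FROM customers p LEFT JOIN purchases c ON c.customer_id = p.id GROUP BY p.name

Result:
name  | COUNT(c.id)
------+------------
Carol | 6          
Eve   | 1          
Grace | 0          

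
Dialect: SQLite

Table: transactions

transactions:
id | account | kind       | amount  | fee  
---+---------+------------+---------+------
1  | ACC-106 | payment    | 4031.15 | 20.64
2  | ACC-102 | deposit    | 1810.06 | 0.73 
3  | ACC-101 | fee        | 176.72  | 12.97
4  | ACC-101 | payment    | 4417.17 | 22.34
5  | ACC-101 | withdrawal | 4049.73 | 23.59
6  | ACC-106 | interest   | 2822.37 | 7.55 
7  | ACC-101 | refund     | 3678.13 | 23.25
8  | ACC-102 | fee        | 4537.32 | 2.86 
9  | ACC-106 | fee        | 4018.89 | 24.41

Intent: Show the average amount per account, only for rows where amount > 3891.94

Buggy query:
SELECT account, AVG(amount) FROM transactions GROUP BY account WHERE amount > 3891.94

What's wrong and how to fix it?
Bug: Row-level WHERE must come before GROUP BY in the clause order

Fix: Move the WHERE clause before GROUP BY

Corrected query:
SELECT account, AVG(amount) FROM transactions WHERE amount > 3891.94 GROUP BY account

Result:
account | AVG(amount)
--------+------------
ACC-101 | 4233.45    
ACC-102 | 4537.32    
ACC-106 | 4025.02    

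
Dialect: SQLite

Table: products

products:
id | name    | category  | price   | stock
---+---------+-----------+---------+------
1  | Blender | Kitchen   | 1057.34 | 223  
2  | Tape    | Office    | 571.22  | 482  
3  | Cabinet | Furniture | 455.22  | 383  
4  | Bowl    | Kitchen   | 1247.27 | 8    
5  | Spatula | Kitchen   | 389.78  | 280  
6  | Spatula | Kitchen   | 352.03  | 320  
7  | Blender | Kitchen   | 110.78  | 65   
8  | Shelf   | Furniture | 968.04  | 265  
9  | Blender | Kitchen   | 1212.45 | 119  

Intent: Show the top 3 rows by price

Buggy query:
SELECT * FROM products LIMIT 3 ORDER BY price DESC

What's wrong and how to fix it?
Bug: LIMIT must come after ORDER BY

Fix: Swap the clauses: ORDER BY first, then LIMIT

Corrected query:
SELECT * FROM products ORDER BY price DESC LIMIT 3

Result:
id | name    | category | price   | stock
---+---------+----------+---------+------
4  | Bowl    | Kitchen  | 1247.27 | 8    
9  | Blender | Kitchen  | 1212.45 | 119  
1  | Blender | Kitchen  | 1057.34 | 223  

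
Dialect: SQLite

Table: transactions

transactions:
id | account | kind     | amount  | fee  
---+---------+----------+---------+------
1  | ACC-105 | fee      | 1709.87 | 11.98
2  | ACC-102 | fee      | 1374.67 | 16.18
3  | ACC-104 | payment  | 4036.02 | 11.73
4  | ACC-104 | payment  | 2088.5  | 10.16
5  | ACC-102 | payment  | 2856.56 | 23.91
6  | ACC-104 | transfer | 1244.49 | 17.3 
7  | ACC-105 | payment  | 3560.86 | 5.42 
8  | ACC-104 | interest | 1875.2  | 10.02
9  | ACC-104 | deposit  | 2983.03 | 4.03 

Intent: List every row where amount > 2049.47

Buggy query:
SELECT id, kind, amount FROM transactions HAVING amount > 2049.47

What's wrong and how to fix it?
Bug: This is a non-aggregate query (no GROUP BY, no aggregates), so in SQLite the HAVING clause is invalid here; a row-level condition belongs in WHERE

Fix: Replace HAVING with WHERE since the condition applies to individual rows

Corrected query:
SELECT id, kind, amount FROM transactions WHERE amount > 2049.47

Result:
id | kind    | amount 
---+---------+--------
3  | payment | 4036.02
4  | payment | 2088.5 
5  | payment | 2856.56
7  | payment | 3560.86
9  | deposit | 2983.03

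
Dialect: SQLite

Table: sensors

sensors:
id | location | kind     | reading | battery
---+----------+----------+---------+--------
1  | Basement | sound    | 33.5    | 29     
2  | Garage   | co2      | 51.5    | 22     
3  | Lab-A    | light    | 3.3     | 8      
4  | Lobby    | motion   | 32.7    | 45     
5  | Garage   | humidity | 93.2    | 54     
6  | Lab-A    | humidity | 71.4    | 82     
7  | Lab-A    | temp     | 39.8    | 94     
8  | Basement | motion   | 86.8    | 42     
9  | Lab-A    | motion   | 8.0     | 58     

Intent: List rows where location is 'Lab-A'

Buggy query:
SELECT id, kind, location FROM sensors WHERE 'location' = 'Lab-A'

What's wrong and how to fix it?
Bug: 'location' in single quotes is a string literal, not the column; the comparison is literal-vs-literal and never true

Fix: Remove the quotes around the column name (or use double quotes for an identifier)

Corrected query:
SELECT id, kind, location FROM sensors WHERE location = 'Lab-A'

Result:
id | kind     | location
---+----------+---------
3  | light    | Lab-A   
6  | humidity | Lab-A   
7  | temp     | Lab-A   
9  | motion   | Lab-A   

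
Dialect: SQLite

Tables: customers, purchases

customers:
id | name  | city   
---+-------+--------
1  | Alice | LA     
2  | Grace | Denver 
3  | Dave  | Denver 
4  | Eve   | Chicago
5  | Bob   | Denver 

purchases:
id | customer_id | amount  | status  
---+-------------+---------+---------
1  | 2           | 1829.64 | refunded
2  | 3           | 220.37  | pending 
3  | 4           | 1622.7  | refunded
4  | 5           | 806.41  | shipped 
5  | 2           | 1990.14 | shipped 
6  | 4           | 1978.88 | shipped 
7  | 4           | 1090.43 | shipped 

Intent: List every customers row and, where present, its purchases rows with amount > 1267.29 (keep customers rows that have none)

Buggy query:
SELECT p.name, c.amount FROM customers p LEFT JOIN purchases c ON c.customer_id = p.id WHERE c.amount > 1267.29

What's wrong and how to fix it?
Bug: Filtering c.amount in WHERE discards the NULL rows produced by LEFT JOIN, turning it into an inner join

Fix: Move the right-table condition into the ON clause so unmatched parents are kept

Corrected query:
SELECT p.name, c.amount FROM customers p LEFT JOIN purchases c ON c.customer_id = p.id AND c.amount > 1267.29

Result:
name  | amount 
------+--------
Alice | NULL   
Grace | 1829.64
Grace | 1990.14
Dave  | NULL   
Eve   | 1622.7 
Eve   | 1978.88
Bob   | NULL   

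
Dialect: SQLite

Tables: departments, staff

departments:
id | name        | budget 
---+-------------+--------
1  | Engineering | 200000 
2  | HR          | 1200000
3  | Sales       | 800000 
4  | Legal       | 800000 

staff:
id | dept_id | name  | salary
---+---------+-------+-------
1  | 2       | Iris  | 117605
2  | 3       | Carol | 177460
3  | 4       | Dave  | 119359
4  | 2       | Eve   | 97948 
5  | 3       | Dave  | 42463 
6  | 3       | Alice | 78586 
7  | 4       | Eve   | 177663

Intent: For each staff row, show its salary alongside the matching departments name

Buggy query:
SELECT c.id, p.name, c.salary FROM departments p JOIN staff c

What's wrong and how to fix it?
Bug: Missing join condition: each staff row is matched to all departments rows instead of just its own

Fix: Specify the join condition linking the foreign key to the parent id

Corrected query:
SELECT c.id, p.name, c.salary FROM departments p JOIN staff c ON c.dept_id = p.id

Result:
id | name  | salary
---+-------+-------
1  | HR    | 117605
2  | Sales | 177460
3  | Legal | 119359
4  | HR    | 97948 
5  | Sales | 42463 
6  | Sales | 78586 
7  | Legal | 177663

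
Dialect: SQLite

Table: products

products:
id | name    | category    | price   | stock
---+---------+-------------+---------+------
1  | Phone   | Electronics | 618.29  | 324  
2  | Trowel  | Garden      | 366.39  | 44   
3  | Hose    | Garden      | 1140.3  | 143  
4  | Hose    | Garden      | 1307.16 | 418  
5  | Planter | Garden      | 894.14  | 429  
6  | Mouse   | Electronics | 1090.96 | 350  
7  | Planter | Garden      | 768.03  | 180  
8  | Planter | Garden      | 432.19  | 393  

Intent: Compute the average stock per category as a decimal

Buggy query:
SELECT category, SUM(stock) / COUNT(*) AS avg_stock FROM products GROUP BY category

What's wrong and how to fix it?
Bug: SUM(stock) and COUNT(*) are both integers; the division truncates the fractional part

Fix: Multiply by 1.0 (or CAST to REAL) to force floating-point division

Corrected query:
SELECT category, SUM(stock) * 1.0 / COUNT(*) AS avg_stock FROM products GROUP BY category

Result:
category    | avg_stock 
------------+-----------
Electronics | 337       
Garden      | 267.833333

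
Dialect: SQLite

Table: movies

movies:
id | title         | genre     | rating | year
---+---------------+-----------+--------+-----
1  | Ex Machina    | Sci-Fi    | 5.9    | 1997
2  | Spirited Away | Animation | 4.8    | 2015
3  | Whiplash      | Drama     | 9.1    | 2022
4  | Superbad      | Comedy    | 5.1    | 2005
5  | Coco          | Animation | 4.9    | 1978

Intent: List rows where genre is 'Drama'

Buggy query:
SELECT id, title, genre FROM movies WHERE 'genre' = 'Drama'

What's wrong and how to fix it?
Bug: 'genre' in single quotes is a string literal, not the column; the comparison is literal-vs-literal and never true

Fix: Remove the quotes around the column name (or use double quotes for an identifier)

Corrected query:
SELECT id, title, genre FROM movies WHERE genre = 'Drama'

Result:
id | title    | genre
---+----------+------
3  | Whiplash | Drama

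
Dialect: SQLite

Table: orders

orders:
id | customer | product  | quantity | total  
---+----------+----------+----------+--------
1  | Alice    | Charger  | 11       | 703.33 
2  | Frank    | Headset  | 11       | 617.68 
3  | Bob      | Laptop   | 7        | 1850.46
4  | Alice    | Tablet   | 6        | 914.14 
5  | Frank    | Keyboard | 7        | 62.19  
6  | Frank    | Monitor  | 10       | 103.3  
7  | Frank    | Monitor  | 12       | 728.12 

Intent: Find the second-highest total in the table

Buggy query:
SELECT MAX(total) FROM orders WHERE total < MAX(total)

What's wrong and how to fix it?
Bug: MAX(total) on the right of the comparison is an aggregate-in-WHERE error

Fix: Compute the overall MAX in a subquery, then take MAX of rows below it

Corrected query:
SELECT MAX(total) FROM orders WHERE total < (SELECT MAX(total) FROM orders)

Result:
MAX(total)
----------
914.14    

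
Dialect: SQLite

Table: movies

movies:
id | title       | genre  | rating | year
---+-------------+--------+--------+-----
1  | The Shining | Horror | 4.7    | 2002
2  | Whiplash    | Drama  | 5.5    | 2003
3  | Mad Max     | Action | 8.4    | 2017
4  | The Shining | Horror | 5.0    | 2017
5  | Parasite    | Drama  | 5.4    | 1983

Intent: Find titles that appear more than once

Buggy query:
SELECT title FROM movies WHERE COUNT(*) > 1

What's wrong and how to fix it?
Bug: COUNT(*) is an aggregate and cannot be used in WHERE

Fix: Group first, then use HAVING for the count condition

Corrected query:
SELECT title FROM movies GROUP BY title HAVING COUNT(*) > 1

Result:
title      
-----------
The Shining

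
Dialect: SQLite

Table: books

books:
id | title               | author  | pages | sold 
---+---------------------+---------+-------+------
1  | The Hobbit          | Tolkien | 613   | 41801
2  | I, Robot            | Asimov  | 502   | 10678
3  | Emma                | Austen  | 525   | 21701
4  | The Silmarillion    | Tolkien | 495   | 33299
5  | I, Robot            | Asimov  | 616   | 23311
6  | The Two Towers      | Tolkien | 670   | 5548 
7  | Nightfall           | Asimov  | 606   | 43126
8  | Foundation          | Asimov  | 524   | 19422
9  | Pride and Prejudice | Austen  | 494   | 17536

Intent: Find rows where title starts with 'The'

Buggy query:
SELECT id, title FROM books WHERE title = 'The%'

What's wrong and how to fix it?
Bug: Wildcards only work with LIKE; '=' treats '%' as a literal character

Fix: Replace '=' with LIKE so 'The%' is treated as a pattern

Corrected query:
SELECT id, title FROM books WHERE title LIKE 'The%'

Result:
id | title           
---+-----------------
1  | The Hobbit      
4  | The Silmarillion
6  | The Two Towers  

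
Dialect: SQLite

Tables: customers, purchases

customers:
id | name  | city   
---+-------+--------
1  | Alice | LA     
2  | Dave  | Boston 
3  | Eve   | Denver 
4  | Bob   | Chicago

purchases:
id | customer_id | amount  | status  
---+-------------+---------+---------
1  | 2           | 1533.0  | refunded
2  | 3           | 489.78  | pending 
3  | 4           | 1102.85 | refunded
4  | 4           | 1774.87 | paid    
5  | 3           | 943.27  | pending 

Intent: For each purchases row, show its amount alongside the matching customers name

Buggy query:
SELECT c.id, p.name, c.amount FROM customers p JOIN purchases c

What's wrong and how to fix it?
Bug: JOIN with no ON clause produces a cartesian product; every purchases row pairs with every customers row

Fix: Add ON c.customer_id = p.id to the JOIN

Corrected query:
SELECT c.id, p.name, c.amount FROM customers p JOIN purchases c ON c.customer_id = p.id

Result:
id | name | amount 
---+------+--------
1  | Dave | 1533   
2  | Eve  | 489.78 
3  | Bob  | 1102.85
4  | Bob  | 1774.87
5  | Eve  | 943.27 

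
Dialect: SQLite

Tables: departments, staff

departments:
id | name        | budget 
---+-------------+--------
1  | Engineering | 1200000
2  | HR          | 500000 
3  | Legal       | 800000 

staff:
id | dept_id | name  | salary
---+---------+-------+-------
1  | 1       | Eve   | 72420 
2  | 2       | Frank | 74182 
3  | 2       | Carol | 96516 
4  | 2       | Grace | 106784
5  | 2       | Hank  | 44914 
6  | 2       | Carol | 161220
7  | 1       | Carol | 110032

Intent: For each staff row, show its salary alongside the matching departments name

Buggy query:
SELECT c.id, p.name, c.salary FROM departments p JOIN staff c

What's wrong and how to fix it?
Bug: JOIN with no ON clause produces a cartesian product; every staff row pairs with every departments row

Fix: Add ON c.dept_id = p.id to the JOIN

Corrected query:
SELECT c.id, p.name, c.salary FROM departments p JOIN staff c ON c.dept_id = p.id

Result:
id | name        | salary
---+-------------+-------
1  | Engineering | 72420 
2  | HR          | 74182 
3  | HR          | 96516 
4  | HR          | 106784
5  | HR          | 44914 
6  | HR          | 161220
7  | Engineering | 110032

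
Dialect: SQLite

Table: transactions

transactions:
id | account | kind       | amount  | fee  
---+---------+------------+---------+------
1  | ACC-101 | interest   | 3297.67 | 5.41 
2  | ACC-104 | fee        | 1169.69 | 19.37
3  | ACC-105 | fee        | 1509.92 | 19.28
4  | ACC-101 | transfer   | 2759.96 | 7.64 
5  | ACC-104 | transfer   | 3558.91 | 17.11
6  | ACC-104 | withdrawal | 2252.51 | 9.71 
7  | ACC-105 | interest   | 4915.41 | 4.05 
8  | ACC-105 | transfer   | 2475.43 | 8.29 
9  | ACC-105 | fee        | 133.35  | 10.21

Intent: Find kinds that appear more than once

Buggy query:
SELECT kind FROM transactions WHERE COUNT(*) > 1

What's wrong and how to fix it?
Bug: WHERE can't reference COUNT(*); aggregates are computed after WHERE

Fix: GROUP BY kind, then filter groups with HAVING COUNT(*) > 1

Corrected query:
SELECT kind FROM transactions GROUP BY kind HAVING COUNT(*) > 1

Result:
kind    
--------
fee     
interest
transfer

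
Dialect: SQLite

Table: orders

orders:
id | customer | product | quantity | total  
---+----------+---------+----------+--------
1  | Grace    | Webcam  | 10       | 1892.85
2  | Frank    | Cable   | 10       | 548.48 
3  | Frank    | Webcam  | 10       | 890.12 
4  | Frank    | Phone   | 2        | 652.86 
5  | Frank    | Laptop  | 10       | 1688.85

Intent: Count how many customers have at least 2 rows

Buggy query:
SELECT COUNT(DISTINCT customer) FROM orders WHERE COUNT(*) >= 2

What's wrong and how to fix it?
Bug: COUNT(*) cannot appear in WHERE; the per-group count doesn't exist yet

Fix: Use a subquery that GROUPs and filters with HAVING, then count its rows

Corrected query:
SELECT COUNT(*) FROM (SELECT customer FROM orders GROUP BY customer HAVING COUNT(*) >= 2)

Result:
COUNT(*)
--------
1       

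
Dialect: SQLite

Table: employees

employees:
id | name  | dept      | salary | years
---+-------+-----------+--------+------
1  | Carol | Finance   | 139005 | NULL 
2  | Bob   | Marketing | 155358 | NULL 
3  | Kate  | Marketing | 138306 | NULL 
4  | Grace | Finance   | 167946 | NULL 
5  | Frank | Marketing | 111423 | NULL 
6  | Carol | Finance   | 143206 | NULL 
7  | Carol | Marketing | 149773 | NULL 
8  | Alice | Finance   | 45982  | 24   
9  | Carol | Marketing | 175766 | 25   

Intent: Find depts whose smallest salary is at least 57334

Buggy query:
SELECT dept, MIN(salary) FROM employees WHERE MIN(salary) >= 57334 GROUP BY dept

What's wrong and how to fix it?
Bug: MIN() in WHERE is a misuse of aggregate

Fix: Use HAVING for the per-group MIN condition

Corrected query:
SELECT dept, MIN(salary) FROM employees GROUP BY dept HAVING MIN(salary) >= 57334

Result:
dept      | MIN(salary)
----------+------------
Marketing | 111423     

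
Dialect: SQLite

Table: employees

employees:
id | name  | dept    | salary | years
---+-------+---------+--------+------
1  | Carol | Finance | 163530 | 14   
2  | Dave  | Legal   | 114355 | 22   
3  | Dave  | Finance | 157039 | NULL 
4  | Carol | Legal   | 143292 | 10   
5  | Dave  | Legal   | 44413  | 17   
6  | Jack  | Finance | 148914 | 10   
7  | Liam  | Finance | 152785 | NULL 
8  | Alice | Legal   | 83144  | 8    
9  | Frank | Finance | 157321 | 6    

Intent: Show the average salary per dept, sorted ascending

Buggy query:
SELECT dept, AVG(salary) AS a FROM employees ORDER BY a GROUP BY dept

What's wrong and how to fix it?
Bug: ORDER BY appears before GROUP BY; SQL clause order requires GROUP BY first

Fix: Move ORDER BY to the end, after GROUP BY

Corrected query:
SELECT dept, AVG(salary) AS a FROM employees GROUP BY dept ORDER BY a

Result:
dept    | a       
--------+---------
Legal   | 96301   
Finance | 155917.8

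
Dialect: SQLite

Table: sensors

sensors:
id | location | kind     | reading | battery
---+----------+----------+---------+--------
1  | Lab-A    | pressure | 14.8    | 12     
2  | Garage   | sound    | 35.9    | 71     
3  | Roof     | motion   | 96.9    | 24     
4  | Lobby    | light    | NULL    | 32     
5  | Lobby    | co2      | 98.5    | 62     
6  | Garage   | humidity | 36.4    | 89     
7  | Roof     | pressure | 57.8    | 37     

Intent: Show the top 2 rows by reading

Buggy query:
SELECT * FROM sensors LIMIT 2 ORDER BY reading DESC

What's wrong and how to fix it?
Bug: LIMIT must come after ORDER BY

Fix: Sort with ORDER BY, then apply LIMIT

Corrected query:
SELECT * FROM sensors ORDER BY reading DESC LIMIT 2

Result:
id | location | kind   | reading | battery
---+----------+--------+---------+--------
5  | Lobby    | co2    | 98.5    | 62     
3  | Roof     | motion | 96.9    | 24     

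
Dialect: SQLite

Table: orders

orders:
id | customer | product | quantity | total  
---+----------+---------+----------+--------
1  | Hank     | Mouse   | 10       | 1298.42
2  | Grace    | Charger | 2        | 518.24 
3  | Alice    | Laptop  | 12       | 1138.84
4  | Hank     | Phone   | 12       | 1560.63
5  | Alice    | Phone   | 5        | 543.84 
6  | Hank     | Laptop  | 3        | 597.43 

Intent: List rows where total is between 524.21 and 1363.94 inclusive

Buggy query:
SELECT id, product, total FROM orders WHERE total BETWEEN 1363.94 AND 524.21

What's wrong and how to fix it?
Bug: BETWEEN expects the lower bound first; with 1363.94 AND 524.21 the range is empty

Fix: Write BETWEEN 524.21 AND 1363.94

Corrected query:
SELECT id, product, total FROM orders WHERE total BETWEEN 524.21 AND 1363.94

Result:
id | product | total  
---+---------+--------
1  | Mouse   | 1298.42
3  | Laptop  | 1138.84
5  | Phone   | 543.84 
6  | Laptop  | 597.43 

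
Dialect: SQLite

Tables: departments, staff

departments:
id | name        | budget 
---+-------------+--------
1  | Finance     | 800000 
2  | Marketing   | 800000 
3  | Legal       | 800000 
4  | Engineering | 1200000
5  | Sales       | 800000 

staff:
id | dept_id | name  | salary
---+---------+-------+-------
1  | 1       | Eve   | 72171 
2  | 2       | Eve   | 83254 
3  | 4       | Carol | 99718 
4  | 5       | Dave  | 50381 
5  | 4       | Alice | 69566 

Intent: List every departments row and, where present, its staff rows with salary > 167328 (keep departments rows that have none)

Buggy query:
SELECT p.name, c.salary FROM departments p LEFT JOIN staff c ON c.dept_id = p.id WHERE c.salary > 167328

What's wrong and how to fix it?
Bug: Filtering c.salary in WHERE discards the NULL rows produced by LEFT JOIN, turning it into an inner join

Fix: Put 'c.salary > 167328' in the JOIN's ON clause instead of WHERE

Corrected query:
SELECT p.name, c.salary FROM departments p LEFT JOIN staff c ON c.dept_id = p.id AND c.salary > 167328

Result:
name        | salary
------------+-------
Finance     | NULL  
Marketing   | NULL  
Legal       | NULL  
Engineering | NULL  
Sales       | NULL  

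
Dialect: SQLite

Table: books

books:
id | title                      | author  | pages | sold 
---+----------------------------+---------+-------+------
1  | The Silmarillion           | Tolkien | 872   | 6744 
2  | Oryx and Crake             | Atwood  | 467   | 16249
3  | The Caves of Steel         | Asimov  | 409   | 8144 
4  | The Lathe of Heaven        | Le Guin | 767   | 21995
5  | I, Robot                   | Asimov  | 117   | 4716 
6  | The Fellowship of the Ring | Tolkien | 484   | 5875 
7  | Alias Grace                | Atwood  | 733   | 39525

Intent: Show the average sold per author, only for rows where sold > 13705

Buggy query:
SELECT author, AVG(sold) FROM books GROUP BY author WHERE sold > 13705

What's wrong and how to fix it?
Bug: WHERE cannot follow GROUP BY

Fix: Move the WHERE clause before GROUP BY

Corrected query:
SELECT author, AVG(sold) FROM books WHERE sold > 13705 GROUP BY author

Result:
author  | AVG(sold)
--------+----------
Atwood  | 27887    
Le Guin | 21995    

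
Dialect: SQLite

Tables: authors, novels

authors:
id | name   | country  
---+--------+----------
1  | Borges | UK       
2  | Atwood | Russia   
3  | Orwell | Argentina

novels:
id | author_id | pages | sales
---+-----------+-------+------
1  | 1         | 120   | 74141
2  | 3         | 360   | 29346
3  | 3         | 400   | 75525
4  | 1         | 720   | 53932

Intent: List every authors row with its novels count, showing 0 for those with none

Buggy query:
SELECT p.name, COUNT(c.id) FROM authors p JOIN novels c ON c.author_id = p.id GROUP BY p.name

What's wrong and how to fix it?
Bug: INNER JOIN drops authors rows that have no matching novels rows

Fix: Switch to LEFT JOIN to retain unmatched parent rows

Corrected query:
SELECT p.name, COUNT(c.id) FROM authors p LEFT JOIN novels c ON c.author_id = p.id GROUP BY p.name

Result:
name   | COUNT(c.id)
-------+------------
Atwood | 0          
Borges | 2          
Orwell | 2          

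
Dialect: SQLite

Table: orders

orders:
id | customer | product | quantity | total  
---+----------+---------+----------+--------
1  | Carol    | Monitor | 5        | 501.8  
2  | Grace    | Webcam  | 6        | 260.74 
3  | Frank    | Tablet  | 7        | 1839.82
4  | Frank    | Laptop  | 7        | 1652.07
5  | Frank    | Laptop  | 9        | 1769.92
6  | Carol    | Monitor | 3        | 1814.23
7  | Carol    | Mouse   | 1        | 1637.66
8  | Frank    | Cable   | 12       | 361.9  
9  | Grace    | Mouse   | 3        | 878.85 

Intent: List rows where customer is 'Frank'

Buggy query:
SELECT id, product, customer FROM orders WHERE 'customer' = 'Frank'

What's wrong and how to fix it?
Bug: 'customer' in single quotes is a string literal, not the column; the comparison is literal-vs-literal and never true

Fix: Reference the column as customer without single quotes

Corrected query:
SELECT id, product, customer FROM orders WHERE customer = 'Frank'

Result:
id | product | customer
---+---------+---------
3  | Tablet  | Frank   
4  | Laptop  | Frank   
5  | Laptop  | Frank   
8  | Cable   | Frank   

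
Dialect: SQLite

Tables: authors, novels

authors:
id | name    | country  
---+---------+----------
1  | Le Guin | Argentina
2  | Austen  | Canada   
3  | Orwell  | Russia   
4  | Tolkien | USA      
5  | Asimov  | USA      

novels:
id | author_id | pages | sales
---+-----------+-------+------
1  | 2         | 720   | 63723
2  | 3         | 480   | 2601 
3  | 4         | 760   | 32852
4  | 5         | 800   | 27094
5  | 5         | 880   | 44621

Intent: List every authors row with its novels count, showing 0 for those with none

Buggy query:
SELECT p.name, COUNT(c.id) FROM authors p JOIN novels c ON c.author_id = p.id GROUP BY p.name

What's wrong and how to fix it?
Bug: An inner join excludes parents with zero children

Fix: Switch to LEFT JOIN to retain unmatched parent rows

Corrected query:
SELECT p.name, COUNT(c.id) FROM authors p LEFT JOIN novels c ON c.author_id = p.id GROUP BY p.name

Result:
name    | COUNT(c.id)
--------+------------
Asimov  | 2          
Austen  | 1          
Le Guin | 0          
Orwell  | 1          
Tolkien | 1          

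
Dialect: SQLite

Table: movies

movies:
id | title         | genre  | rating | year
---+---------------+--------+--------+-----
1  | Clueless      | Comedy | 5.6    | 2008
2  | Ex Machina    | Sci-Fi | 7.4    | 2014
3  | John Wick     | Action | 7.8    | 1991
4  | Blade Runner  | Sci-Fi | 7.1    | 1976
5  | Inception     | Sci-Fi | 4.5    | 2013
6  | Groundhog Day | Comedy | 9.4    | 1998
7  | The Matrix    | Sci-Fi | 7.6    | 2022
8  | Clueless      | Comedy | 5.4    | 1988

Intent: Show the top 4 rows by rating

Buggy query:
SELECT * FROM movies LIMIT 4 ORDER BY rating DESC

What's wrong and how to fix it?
Bug: LIMIT must come after ORDER BY

Fix: Swap the clauses: ORDER BY first, then LIMIT

Corrected query:
SELECT * FROM movies ORDER BY rating DESC LIMIT 4

Result:
id | title         | genre  | rating | year
---+---------------+--------+--------+-----
6  | Groundhog Day | Comedy | 9.4    | 1998
3  | John Wick     | Action | 7.8    | 1991
7  | The Matrix    | Sci-Fi | 7.6    | 2022
2  | Ex Machina    | Sci-Fi | 7.4    | 2014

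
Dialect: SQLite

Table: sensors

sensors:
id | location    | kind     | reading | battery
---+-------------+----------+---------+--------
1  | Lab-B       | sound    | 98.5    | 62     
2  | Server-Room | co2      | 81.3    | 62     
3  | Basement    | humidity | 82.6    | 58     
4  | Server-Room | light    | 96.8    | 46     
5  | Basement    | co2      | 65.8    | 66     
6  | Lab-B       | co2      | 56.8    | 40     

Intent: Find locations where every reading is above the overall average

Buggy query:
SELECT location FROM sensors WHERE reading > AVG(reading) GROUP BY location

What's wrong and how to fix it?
Bug: AVG() is an aggregate; it can't sit directly in WHERE

Fix: Use a subquery for AVG and a HAVING MIN(...) filter so the condition holds for every row in the group

Corrected query:
SELECT location FROM sensors GROUP BY location HAVING MIN(reading) > (SELECT AVG(reading) FROM sensors)

Result:
location   
-----------
Server-Room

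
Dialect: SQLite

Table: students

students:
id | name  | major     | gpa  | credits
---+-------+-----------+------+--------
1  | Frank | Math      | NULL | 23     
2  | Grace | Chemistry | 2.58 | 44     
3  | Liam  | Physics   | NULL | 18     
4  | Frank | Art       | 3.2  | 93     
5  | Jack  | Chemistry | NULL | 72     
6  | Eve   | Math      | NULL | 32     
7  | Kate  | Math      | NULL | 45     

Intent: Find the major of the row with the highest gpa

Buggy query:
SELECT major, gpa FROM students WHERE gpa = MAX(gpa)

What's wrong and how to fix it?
Bug: MAX(gpa) is an aggregate and cannot be used directly in WHERE

Fix: Use a subquery: WHERE gpa = (SELECT MAX(gpa) FROM students)

Corrected query:
SELECT major, gpa FROM students WHERE gpa = (SELECT MAX(gpa) FROM students)

Result:
major | gpa
------+----
Art   | 3.2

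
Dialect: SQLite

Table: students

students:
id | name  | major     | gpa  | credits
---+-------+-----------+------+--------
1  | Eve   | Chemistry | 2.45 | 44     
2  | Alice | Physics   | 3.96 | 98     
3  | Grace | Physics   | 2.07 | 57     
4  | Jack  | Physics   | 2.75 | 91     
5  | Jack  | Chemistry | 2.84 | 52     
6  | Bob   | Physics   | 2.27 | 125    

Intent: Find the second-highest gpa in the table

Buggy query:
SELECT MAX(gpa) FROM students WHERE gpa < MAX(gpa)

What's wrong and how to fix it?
Bug: MAX(gpa) on the right of the comparison is an aggregate-in-WHERE error

Fix: Compute the overall MAX in a subquery, then take MAX of rows below it

Corrected query:
SELECT MAX(gpa) FROM students WHERE gpa < (SELECT MAX(gpa) FROM students)

Result:
MAX(gpa)
--------
2.84    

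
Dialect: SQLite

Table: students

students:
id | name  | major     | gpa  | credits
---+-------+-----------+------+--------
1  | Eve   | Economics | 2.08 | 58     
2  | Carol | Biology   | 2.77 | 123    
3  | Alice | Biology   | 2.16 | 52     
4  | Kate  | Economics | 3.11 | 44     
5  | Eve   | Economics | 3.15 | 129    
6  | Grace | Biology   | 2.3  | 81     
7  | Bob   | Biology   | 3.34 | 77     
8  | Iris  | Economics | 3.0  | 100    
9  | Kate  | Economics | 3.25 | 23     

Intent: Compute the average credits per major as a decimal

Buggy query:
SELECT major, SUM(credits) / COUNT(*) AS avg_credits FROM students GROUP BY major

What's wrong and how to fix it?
Bug: SUM(credits) and COUNT(*) are both integers; the division truncates the fractional part

Fix: Multiply by 1.0 (or CAST to REAL) to force floating-point division

Corrected query:
SELECT major, SUM(credits) * 1.0 / COUNT(*) AS avg_credits FROM students GROUP BY major

Result:
major     | avg_credits
----------+------------
Biology   | 83.25      
Economics | 70.8       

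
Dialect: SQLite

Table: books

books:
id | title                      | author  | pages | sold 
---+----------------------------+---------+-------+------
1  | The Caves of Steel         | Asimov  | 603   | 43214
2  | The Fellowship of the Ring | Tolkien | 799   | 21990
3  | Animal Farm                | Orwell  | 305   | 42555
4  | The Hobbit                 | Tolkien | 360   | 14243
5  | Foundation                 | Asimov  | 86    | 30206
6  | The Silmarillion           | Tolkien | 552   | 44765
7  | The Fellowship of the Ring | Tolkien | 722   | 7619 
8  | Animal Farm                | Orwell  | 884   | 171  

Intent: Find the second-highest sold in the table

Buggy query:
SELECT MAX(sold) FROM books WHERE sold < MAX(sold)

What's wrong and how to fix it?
Bug: The inner MAX is an aggregate inside WHERE, which is not allowed

Fix: Compute the overall MAX in a subquery, then take MAX of rows below it

Corrected query:
SELECT MAX(sold) FROM books WHERE sold < (SELECT MAX(sold) FROM books)

Result:
MAX(sold)
---------
43214    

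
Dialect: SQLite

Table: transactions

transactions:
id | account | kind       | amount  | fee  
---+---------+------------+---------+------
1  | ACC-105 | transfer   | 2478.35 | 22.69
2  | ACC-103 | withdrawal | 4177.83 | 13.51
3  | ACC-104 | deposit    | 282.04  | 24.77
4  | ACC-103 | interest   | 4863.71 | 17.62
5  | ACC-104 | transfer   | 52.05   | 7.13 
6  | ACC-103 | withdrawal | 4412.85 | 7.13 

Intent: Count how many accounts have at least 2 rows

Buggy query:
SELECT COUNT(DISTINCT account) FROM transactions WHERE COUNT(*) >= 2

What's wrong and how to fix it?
Bug: WHERE filters individual rows, not groups, so a group-level COUNT is invalid there

Fix: Group first with HAVING COUNT(*) >= 2, then COUNT the resulting groups

Corrected query:
SELECT COUNT(*) FROM (SELECT account FROM transactions GROUP BY account HAVING COUNT(*) >= 2)

Result:
COUNT(*)
--------
2       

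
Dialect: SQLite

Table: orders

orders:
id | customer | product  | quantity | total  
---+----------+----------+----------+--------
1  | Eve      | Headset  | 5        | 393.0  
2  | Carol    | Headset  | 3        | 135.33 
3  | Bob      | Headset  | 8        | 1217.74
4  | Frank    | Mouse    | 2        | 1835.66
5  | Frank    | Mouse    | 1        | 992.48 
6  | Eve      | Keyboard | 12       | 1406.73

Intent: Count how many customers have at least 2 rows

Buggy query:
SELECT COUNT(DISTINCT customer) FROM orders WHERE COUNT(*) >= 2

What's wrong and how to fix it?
Bug: COUNT(*) cannot appear in WHERE; the per-group count doesn't exist yet

Fix: Group first with HAVING COUNT(*) >= 2, then COUNT the resulting groups

Corrected query:
SELECT COUNT(*) FROM (SELECT customer FROM orders GROUP BY customer HAVING COUNT(*) >= 2)

Result:
COUNT(*)
--------
2       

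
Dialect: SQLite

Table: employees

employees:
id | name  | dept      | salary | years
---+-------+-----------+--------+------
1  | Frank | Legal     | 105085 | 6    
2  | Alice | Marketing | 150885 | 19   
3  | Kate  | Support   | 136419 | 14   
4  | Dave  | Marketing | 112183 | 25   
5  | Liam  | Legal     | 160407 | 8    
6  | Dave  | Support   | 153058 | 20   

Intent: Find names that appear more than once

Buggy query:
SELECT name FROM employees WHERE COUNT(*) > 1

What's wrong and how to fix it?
Bug: COUNT(*) is an aggregate and cannot be used in WHERE

Fix: Group first, then use HAVING for the count condition

Corrected query:
SELECT name FROM employees GROUP BY name HAVING COUNT(*) > 1

Result:
name
----
Dave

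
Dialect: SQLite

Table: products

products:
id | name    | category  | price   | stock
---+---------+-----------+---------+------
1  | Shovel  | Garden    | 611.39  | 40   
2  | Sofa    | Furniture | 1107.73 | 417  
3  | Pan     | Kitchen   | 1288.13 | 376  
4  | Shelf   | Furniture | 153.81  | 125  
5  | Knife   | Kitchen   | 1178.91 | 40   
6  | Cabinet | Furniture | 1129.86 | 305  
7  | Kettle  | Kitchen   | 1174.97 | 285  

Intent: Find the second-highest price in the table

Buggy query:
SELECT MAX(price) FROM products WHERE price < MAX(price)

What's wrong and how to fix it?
Bug: MAX(price) on the right of the comparison is an aggregate-in-WHERE error

Fix: Put the inner MAX in a scalar subquery

Corrected query:
SELECT MAX(price) FROM products WHERE price < (SELECT MAX(price) FROM products)

Result:
MAX(price)
----------
1178.91   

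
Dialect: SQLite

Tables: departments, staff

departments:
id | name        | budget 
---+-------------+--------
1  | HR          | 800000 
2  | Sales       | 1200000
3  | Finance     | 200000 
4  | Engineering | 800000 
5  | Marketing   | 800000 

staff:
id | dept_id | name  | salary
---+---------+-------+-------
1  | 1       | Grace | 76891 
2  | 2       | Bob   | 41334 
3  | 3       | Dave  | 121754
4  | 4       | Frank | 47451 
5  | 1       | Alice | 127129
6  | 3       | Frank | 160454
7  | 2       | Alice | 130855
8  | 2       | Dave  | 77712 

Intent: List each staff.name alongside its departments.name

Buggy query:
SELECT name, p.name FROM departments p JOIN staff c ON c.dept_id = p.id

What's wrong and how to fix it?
Bug: 'name' exists in both joined tables, so the database can't tell which one is meant

Fix: Qualify the column with its table alias (c.name)

Corrected query:
SELECT c.name, p.name FROM departments p JOIN staff c ON c.dept_id = p.id

Result:
name  | name       
------+------------
Grace | HR         
Bob   | Sales      
Dave  | Finance    
Frank | Engineering
Alice | HR         
Frank | Finance    
Alice | Sales      
Dave  | Sales      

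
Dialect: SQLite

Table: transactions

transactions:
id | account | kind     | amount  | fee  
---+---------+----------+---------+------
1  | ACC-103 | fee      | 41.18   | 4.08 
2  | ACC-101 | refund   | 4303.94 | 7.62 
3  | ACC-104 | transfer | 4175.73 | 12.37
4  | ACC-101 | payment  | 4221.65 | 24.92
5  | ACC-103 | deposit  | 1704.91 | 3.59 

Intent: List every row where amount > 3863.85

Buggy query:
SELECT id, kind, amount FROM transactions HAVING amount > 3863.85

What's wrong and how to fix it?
Bug: This is a non-aggregate query (no GROUP BY, no aggregates), so in SQLite the HAVING clause is invalid here; a row-level condition belongs in WHERE

Fix: Use WHERE for row-level filtering

Corrected query:
SELECT id, kind, amount FROM transactions WHERE amount > 3863.85

Result:
id | kind     | amount 
---+----------+--------
2  | refund   | 4303.94
3  | transfer | 4175.73
4  | payment  | 4221.65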